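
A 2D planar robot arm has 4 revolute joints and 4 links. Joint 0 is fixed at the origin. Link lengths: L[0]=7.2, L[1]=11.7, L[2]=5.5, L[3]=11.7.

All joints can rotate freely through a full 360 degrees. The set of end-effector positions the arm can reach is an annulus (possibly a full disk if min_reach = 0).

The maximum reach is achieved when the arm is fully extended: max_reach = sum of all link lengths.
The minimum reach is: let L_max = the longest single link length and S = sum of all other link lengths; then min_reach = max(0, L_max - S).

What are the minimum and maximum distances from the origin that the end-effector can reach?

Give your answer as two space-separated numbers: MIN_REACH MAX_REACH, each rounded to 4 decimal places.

Link lengths: [7.2, 11.7, 5.5, 11.7]
max_reach = 7.2 + 11.7 + 5.5 + 11.7 = 36.1
L_max = max([7.2, 11.7, 5.5, 11.7]) = 11.7
S (sum of others) = 36.1 - 11.7 = 24.4
min_reach = max(0, 11.7 - 24.4) = max(0, -12.7) = 0

Answer: 0.0000 36.1000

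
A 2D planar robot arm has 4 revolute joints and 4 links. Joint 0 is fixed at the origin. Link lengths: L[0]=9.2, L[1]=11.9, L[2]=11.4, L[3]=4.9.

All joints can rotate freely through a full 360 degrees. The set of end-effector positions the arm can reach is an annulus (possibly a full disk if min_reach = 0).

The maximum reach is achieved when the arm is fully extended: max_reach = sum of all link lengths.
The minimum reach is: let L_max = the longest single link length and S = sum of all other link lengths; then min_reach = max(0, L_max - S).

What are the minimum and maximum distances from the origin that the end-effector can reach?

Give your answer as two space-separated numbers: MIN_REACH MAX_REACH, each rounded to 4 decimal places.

Link lengths: [9.2, 11.9, 11.4, 4.9]
max_reach = 9.2 + 11.9 + 11.4 + 4.9 = 37.4
L_max = max([9.2, 11.9, 11.4, 4.9]) = 11.9
S (sum of others) = 37.4 - 11.9 = 25.5
min_reach = max(0, 11.9 - 25.5) = max(0, -13.6) = 0

Answer: 0.0000 37.4000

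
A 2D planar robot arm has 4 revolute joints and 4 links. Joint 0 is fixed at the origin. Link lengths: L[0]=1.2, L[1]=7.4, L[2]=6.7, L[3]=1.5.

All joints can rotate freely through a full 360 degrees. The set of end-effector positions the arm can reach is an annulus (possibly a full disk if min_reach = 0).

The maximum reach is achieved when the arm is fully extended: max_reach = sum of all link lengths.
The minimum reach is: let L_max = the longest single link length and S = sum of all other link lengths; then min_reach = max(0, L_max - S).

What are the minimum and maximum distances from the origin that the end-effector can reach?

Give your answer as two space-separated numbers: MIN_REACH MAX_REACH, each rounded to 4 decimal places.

Answer: 0.0000 16.8000

Derivation:
Link lengths: [1.2, 7.4, 6.7, 1.5]
max_reach = 1.2 + 7.4 + 6.7 + 1.5 = 16.8
L_max = max([1.2, 7.4, 6.7, 1.5]) = 7.4
S (sum of others) = 16.8 - 7.4 = 9.4
min_reach = max(0, 7.4 - 9.4) = max(0, -2) = 0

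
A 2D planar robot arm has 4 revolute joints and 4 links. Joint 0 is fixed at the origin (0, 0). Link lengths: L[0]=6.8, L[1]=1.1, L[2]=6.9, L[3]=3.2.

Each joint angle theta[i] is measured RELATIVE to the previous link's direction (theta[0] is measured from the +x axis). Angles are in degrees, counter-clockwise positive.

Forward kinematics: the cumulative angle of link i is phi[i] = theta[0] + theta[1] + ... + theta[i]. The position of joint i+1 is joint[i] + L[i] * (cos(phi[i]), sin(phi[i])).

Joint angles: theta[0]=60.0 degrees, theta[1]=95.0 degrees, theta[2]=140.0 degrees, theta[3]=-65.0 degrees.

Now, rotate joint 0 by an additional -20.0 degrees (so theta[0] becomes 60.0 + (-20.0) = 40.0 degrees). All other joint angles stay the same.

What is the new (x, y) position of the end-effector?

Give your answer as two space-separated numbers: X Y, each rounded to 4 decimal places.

joint[0] = (0.0000, 0.0000)  (base)
link 0: phi[0] = 40 = 40 deg
  cos(40 deg) = 0.7660, sin(40 deg) = 0.6428
  joint[1] = (0.0000, 0.0000) + 6.8 * (0.7660, 0.6428) = (0.0000 + 5.2091, 0.0000 + 4.3710) = (5.2091, 4.3710)
link 1: phi[1] = 40 + 95 = 135 deg
  cos(135 deg) = -0.7071, sin(135 deg) = 0.7071
  joint[2] = (5.2091, 4.3710) + 1.1 * (-0.7071, 0.7071) = (5.2091 + -0.7778, 4.3710 + 0.7778) = (4.4313, 5.1488)
link 2: phi[2] = 40 + 95 + 140 = 275 deg
  cos(275 deg) = 0.0872, sin(275 deg) = -0.9962
  joint[3] = (4.4313, 5.1488) + 6.9 * (0.0872, -0.9962) = (4.4313 + 0.6014, 5.1488 + -6.8737) = (5.0327, -1.7250)
link 3: phi[3] = 40 + 95 + 140 + -65 = 210 deg
  cos(210 deg) = -0.8660, sin(210 deg) = -0.5000
  joint[4] = (5.0327, -1.7250) + 3.2 * (-0.8660, -0.5000) = (5.0327 + -2.7713, -1.7250 + -1.6000) = (2.2614, -3.3250)
End effector: (2.2614, -3.3250)

Answer: 2.2614 -3.3250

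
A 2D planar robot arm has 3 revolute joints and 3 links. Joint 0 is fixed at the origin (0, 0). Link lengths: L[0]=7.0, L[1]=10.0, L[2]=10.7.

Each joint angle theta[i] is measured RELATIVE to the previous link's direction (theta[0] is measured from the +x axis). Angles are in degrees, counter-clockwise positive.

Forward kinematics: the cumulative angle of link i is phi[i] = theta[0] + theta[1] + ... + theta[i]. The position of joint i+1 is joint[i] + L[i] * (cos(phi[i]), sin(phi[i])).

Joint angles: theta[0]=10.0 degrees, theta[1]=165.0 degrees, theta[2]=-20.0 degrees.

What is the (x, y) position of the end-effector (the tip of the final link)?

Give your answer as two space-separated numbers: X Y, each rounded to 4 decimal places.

Answer: -12.7658 6.6091

Derivation:
joint[0] = (0.0000, 0.0000)  (base)
link 0: phi[0] = 10 = 10 deg
  cos(10 deg) = 0.9848, sin(10 deg) = 0.1736
  joint[1] = (0.0000, 0.0000) + 7 * (0.9848, 0.1736) = (0.0000 + 6.8937, 0.0000 + 1.2155) = (6.8937, 1.2155)
link 1: phi[1] = 10 + 165 = 175 deg
  cos(175 deg) = -0.9962, sin(175 deg) = 0.0872
  joint[2] = (6.8937, 1.2155) + 10 * (-0.9962, 0.0872) = (6.8937 + -9.9619, 1.2155 + 0.8716) = (-3.0683, 2.0871)
link 2: phi[2] = 10 + 165 + -20 = 155 deg
  cos(155 deg) = -0.9063, sin(155 deg) = 0.4226
  joint[3] = (-3.0683, 2.0871) + 10.7 * (-0.9063, 0.4226) = (-3.0683 + -9.6975, 2.0871 + 4.5220) = (-12.7658, 6.6091)
End effector: (-12.7658, 6.6091)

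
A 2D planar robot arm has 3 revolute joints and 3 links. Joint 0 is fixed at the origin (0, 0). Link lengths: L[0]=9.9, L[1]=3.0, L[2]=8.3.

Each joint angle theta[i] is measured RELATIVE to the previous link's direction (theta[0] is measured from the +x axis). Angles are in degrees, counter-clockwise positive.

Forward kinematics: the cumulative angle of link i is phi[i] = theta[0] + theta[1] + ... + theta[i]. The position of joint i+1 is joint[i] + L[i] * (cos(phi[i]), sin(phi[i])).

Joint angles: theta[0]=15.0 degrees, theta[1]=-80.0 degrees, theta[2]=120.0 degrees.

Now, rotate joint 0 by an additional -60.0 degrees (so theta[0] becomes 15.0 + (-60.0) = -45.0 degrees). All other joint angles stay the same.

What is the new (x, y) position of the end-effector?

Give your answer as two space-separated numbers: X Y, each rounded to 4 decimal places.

joint[0] = (0.0000, 0.0000)  (base)
link 0: phi[0] = -45 = -45 deg
  cos(-45 deg) = 0.7071, sin(-45 deg) = -0.7071
  joint[1] = (0.0000, 0.0000) + 9.9 * (0.7071, -0.7071) = (0.0000 + 7.0004, 0.0000 + -7.0004) = (7.0004, -7.0004)
link 1: phi[1] = -45 + -80 = -125 deg
  cos(-125 deg) = -0.5736, sin(-125 deg) = -0.8192
  joint[2] = (7.0004, -7.0004) + 3 * (-0.5736, -0.8192) = (7.0004 + -1.7207, -7.0004 + -2.4575) = (5.2796, -9.4578)
link 2: phi[2] = -45 + -80 + 120 = -5 deg
  cos(-5 deg) = 0.9962, sin(-5 deg) = -0.0872
  joint[3] = (5.2796, -9.4578) + 8.3 * (0.9962, -0.0872) = (5.2796 + 8.2684, -9.4578 + -0.7234) = (13.5480, -10.1812)
End effector: (13.5480, -10.1812)

Answer: 13.5480 -10.1812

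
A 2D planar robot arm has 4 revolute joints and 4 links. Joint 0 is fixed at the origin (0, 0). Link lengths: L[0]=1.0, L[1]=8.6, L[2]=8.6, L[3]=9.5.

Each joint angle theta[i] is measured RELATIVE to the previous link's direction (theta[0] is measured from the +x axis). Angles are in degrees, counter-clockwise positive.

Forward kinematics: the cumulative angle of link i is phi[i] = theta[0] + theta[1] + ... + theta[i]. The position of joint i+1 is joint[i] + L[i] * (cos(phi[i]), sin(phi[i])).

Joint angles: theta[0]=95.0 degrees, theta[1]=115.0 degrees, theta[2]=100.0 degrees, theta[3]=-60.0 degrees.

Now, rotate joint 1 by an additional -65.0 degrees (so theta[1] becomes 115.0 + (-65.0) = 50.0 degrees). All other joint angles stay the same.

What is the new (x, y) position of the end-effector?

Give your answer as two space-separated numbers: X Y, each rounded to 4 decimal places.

joint[0] = (0.0000, 0.0000)  (base)
link 0: phi[0] = 95 = 95 deg
  cos(95 deg) = -0.0872, sin(95 deg) = 0.9962
  joint[1] = (0.0000, 0.0000) + 1 * (-0.0872, 0.9962) = (0.0000 + -0.0872, 0.0000 + 0.9962) = (-0.0872, 0.9962)
link 1: phi[1] = 95 + 50 = 145 deg
  cos(145 deg) = -0.8192, sin(145 deg) = 0.5736
  joint[2] = (-0.0872, 0.9962) + 8.6 * (-0.8192, 0.5736) = (-0.0872 + -7.0447, 0.9962 + 4.9328) = (-7.1319, 5.9290)
link 2: phi[2] = 95 + 50 + 100 = 245 deg
  cos(245 deg) = -0.4226, sin(245 deg) = -0.9063
  joint[3] = (-7.1319, 5.9290) + 8.6 * (-0.4226, -0.9063) = (-7.1319 + -3.6345, 5.9290 + -7.7942) = (-10.7664, -1.8653)
link 3: phi[3] = 95 + 50 + 100 + -60 = 185 deg
  cos(185 deg) = -0.9962, sin(185 deg) = -0.0872
  joint[4] = (-10.7664, -1.8653) + 9.5 * (-0.9962, -0.0872) = (-10.7664 + -9.4638, -1.8653 + -0.8280) = (-20.2302, -2.6933)
End effector: (-20.2302, -2.6933)

Answer: -20.2302 -2.6933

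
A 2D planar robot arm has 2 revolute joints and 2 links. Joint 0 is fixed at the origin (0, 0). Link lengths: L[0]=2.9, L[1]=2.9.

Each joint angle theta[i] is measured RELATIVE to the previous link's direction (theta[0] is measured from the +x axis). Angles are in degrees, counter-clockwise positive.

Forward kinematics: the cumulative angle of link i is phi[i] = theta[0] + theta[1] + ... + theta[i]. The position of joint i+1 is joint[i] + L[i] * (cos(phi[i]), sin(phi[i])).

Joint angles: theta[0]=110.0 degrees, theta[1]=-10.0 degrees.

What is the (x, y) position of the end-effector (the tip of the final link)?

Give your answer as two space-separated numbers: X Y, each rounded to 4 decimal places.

joint[0] = (0.0000, 0.0000)  (base)
link 0: phi[0] = 110 = 110 deg
  cos(110 deg) = -0.3420, sin(110 deg) = 0.9397
  joint[1] = (0.0000, 0.0000) + 2.9 * (-0.3420, 0.9397) = (0.0000 + -0.9919, 0.0000 + 2.7251) = (-0.9919, 2.7251)
link 1: phi[1] = 110 + -10 = 100 deg
  cos(100 deg) = -0.1736, sin(100 deg) = 0.9848
  joint[2] = (-0.9919, 2.7251) + 2.9 * (-0.1736, 0.9848) = (-0.9919 + -0.5036, 2.7251 + 2.8559) = (-1.4954, 5.5811)
End effector: (-1.4954, 5.5811)

Answer: -1.4954 5.5811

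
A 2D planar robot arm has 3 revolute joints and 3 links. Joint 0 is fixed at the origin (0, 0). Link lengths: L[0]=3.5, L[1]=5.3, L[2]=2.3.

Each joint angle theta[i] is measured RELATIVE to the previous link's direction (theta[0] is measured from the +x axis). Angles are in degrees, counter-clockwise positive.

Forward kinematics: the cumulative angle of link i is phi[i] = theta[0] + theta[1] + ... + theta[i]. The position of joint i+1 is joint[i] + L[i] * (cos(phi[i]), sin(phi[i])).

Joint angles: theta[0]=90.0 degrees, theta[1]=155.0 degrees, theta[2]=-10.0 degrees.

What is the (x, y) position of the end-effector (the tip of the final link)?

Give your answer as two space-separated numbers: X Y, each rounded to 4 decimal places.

Answer: -3.5591 -3.1875

Derivation:
joint[0] = (0.0000, 0.0000)  (base)
link 0: phi[0] = 90 = 90 deg
  cos(90 deg) = 0.0000, sin(90 deg) = 1.0000
  joint[1] = (0.0000, 0.0000) + 3.5 * (0.0000, 1.0000) = (0.0000 + 0.0000, 0.0000 + 3.5000) = (0.0000, 3.5000)
link 1: phi[1] = 90 + 155 = 245 deg
  cos(245 deg) = -0.4226, sin(245 deg) = -0.9063
  joint[2] = (0.0000, 3.5000) + 5.3 * (-0.4226, -0.9063) = (0.0000 + -2.2399, 3.5000 + -4.8034) = (-2.2399, -1.3034)
link 2: phi[2] = 90 + 155 + -10 = 235 deg
  cos(235 deg) = -0.5736, sin(235 deg) = -0.8192
  joint[3] = (-2.2399, -1.3034) + 2.3 * (-0.5736, -0.8192) = (-2.2399 + -1.3192, -1.3034 + -1.8840) = (-3.5591, -3.1875)
End effector: (-3.5591, -3.1875)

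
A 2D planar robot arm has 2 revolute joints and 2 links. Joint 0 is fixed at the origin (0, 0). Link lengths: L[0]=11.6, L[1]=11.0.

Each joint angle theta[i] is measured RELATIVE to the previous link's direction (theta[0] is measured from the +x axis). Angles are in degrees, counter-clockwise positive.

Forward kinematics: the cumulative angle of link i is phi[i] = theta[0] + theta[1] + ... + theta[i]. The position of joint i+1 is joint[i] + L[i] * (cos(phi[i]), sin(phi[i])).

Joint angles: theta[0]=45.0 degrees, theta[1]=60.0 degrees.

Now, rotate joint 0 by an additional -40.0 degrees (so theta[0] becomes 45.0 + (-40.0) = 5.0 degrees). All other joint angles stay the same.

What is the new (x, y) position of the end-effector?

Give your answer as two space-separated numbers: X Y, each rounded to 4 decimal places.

Answer: 16.2047 10.9804

Derivation:
joint[0] = (0.0000, 0.0000)  (base)
link 0: phi[0] = 5 = 5 deg
  cos(5 deg) = 0.9962, sin(5 deg) = 0.0872
  joint[1] = (0.0000, 0.0000) + 11.6 * (0.9962, 0.0872) = (0.0000 + 11.5559, 0.0000 + 1.0110) = (11.5559, 1.0110)
link 1: phi[1] = 5 + 60 = 65 deg
  cos(65 deg) = 0.4226, sin(65 deg) = 0.9063
  joint[2] = (11.5559, 1.0110) + 11 * (0.4226, 0.9063) = (11.5559 + 4.6488, 1.0110 + 9.9694) = (16.2047, 10.9804)
End effector: (16.2047, 10.9804)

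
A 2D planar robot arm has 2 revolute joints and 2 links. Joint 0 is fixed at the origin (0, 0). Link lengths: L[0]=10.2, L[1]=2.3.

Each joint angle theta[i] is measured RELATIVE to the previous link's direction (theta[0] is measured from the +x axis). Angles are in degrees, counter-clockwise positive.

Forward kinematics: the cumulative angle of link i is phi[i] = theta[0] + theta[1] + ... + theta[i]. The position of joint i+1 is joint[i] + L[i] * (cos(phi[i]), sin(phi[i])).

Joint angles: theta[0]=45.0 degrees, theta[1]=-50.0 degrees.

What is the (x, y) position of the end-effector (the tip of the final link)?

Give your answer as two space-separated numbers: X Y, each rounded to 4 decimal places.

Answer: 9.5037 7.0120

Derivation:
joint[0] = (0.0000, 0.0000)  (base)
link 0: phi[0] = 45 = 45 deg
  cos(45 deg) = 0.7071, sin(45 deg) = 0.7071
  joint[1] = (0.0000, 0.0000) + 10.2 * (0.7071, 0.7071) = (0.0000 + 7.2125, 0.0000 + 7.2125) = (7.2125, 7.2125)
link 1: phi[1] = 45 + -50 = -5 deg
  cos(-5 deg) = 0.9962, sin(-5 deg) = -0.0872
  joint[2] = (7.2125, 7.2125) + 2.3 * (0.9962, -0.0872) = (7.2125 + 2.2912, 7.2125 + -0.2005) = (9.5037, 7.0120)
End effector: (9.5037, 7.0120)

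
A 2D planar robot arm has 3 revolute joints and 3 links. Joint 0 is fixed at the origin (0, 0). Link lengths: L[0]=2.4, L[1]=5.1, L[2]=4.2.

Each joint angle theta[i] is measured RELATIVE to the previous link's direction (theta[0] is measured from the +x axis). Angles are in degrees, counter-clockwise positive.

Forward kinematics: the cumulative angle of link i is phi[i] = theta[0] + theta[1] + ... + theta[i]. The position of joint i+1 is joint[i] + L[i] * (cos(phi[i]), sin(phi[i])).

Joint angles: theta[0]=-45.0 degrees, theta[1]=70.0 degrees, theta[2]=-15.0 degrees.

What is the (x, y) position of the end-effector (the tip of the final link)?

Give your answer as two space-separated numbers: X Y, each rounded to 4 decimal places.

joint[0] = (0.0000, 0.0000)  (base)
link 0: phi[0] = -45 = -45 deg
  cos(-45 deg) = 0.7071, sin(-45 deg) = -0.7071
  joint[1] = (0.0000, 0.0000) + 2.4 * (0.7071, -0.7071) = (0.0000 + 1.6971, 0.0000 + -1.6971) = (1.6971, -1.6971)
link 1: phi[1] = -45 + 70 = 25 deg
  cos(25 deg) = 0.9063, sin(25 deg) = 0.4226
  joint[2] = (1.6971, -1.6971) + 5.1 * (0.9063, 0.4226) = (1.6971 + 4.6222, -1.6971 + 2.1554) = (6.3192, 0.4583)
link 2: phi[2] = -45 + 70 + -15 = 10 deg
  cos(10 deg) = 0.9848, sin(10 deg) = 0.1736
  joint[3] = (6.3192, 0.4583) + 4.2 * (0.9848, 0.1736) = (6.3192 + 4.1362, 0.4583 + 0.7293) = (10.4554, 1.1876)
End effector: (10.4554, 1.1876)

Answer: 10.4554 1.1876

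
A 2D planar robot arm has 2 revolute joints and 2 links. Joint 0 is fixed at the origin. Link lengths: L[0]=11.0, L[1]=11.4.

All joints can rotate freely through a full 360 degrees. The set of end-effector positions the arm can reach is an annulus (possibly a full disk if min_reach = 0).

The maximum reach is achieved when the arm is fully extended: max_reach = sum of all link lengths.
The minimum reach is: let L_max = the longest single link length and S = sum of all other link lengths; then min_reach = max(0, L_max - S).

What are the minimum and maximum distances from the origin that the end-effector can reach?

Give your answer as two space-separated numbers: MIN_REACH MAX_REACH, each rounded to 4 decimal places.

Answer: 0.4000 22.4000

Derivation:
Link lengths: [11.0, 11.4]
max_reach = 11 + 11.4 = 22.4
L_max = max([11.0, 11.4]) = 11.4
S (sum of others) = 22.4 - 11.4 = 11
min_reach = max(0, 11.4 - 11) = max(0, 0.4) = 0.4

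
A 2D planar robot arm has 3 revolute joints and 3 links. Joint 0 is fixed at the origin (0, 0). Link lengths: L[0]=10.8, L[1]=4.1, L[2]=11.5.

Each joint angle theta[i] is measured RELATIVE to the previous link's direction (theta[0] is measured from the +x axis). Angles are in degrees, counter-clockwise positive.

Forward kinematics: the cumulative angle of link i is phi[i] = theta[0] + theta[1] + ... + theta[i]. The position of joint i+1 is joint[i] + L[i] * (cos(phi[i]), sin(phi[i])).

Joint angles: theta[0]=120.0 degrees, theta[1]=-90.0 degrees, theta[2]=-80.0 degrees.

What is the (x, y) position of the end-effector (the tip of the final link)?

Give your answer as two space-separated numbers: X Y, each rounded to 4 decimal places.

Answer: 5.5428 2.5936

Derivation:
joint[0] = (0.0000, 0.0000)  (base)
link 0: phi[0] = 120 = 120 deg
  cos(120 deg) = -0.5000, sin(120 deg) = 0.8660
  joint[1] = (0.0000, 0.0000) + 10.8 * (-0.5000, 0.8660) = (0.0000 + -5.4000, 0.0000 + 9.3531) = (-5.4000, 9.3531)
link 1: phi[1] = 120 + -90 = 30 deg
  cos(30 deg) = 0.8660, sin(30 deg) = 0.5000
  joint[2] = (-5.4000, 9.3531) + 4.1 * (0.8660, 0.5000) = (-5.4000 + 3.5507, 9.3531 + 2.0500) = (-1.8493, 11.4031)
link 2: phi[2] = 120 + -90 + -80 = -50 deg
  cos(-50 deg) = 0.6428, sin(-50 deg) = -0.7660
  joint[3] = (-1.8493, 11.4031) + 11.5 * (0.6428, -0.7660) = (-1.8493 + 7.3921, 11.4031 + -8.8095) = (5.5428, 2.5936)
End effector: (5.5428, 2.5936)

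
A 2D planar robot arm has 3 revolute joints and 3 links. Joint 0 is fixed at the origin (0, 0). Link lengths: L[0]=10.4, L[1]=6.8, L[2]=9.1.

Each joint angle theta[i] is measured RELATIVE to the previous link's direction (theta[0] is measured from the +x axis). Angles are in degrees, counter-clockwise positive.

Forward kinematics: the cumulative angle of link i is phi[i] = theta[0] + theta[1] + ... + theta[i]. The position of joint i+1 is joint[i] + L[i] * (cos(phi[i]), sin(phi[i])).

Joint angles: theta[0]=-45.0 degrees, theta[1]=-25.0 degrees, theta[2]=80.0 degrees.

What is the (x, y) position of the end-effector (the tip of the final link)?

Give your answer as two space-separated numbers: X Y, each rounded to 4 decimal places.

Answer: 18.6414 -12.1636

Derivation:
joint[0] = (0.0000, 0.0000)  (base)
link 0: phi[0] = -45 = -45 deg
  cos(-45 deg) = 0.7071, sin(-45 deg) = -0.7071
  joint[1] = (0.0000, 0.0000) + 10.4 * (0.7071, -0.7071) = (0.0000 + 7.3539, 0.0000 + -7.3539) = (7.3539, -7.3539)
link 1: phi[1] = -45 + -25 = -70 deg
  cos(-70 deg) = 0.3420, sin(-70 deg) = -0.9397
  joint[2] = (7.3539, -7.3539) + 6.8 * (0.3420, -0.9397) = (7.3539 + 2.3257, -7.3539 + -6.3899) = (9.6796, -13.7438)
link 2: phi[2] = -45 + -25 + 80 = 10 deg
  cos(10 deg) = 0.9848, sin(10 deg) = 0.1736
  joint[3] = (9.6796, -13.7438) + 9.1 * (0.9848, 0.1736) = (9.6796 + 8.9618, -13.7438 + 1.5802) = (18.6414, -12.1636)
End effector: (18.6414, -12.1636)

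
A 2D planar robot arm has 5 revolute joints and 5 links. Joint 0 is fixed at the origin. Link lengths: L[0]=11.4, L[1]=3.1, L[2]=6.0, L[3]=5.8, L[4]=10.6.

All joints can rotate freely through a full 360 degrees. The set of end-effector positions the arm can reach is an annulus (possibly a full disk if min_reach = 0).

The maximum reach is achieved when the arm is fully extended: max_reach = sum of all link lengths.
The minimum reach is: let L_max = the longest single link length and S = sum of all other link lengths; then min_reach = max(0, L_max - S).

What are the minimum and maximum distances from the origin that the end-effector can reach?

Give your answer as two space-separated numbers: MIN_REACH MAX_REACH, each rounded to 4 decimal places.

Answer: 0.0000 36.9000

Derivation:
Link lengths: [11.4, 3.1, 6.0, 5.8, 10.6]
max_reach = 11.4 + 3.1 + 6 + 5.8 + 10.6 = 36.9
L_max = max([11.4, 3.1, 6.0, 5.8, 10.6]) = 11.4
S (sum of others) = 36.9 - 11.4 = 25.5
min_reach = max(0, 11.4 - 25.5) = max(0, -14.1) = 0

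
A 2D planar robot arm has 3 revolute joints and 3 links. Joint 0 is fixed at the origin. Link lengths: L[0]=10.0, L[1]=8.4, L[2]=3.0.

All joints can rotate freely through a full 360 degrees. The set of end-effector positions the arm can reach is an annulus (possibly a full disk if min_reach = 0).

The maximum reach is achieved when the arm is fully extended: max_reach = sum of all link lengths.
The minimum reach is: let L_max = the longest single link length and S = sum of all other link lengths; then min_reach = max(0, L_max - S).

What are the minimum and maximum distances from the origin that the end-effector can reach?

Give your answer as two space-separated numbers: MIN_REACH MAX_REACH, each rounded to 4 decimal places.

Answer: 0.0000 21.4000

Derivation:
Link lengths: [10.0, 8.4, 3.0]
max_reach = 10 + 8.4 + 3 = 21.4
L_max = max([10.0, 8.4, 3.0]) = 10
S (sum of others) = 21.4 - 10 = 11.4
min_reach = max(0, 10 - 11.4) = max(0, -1.4) = 0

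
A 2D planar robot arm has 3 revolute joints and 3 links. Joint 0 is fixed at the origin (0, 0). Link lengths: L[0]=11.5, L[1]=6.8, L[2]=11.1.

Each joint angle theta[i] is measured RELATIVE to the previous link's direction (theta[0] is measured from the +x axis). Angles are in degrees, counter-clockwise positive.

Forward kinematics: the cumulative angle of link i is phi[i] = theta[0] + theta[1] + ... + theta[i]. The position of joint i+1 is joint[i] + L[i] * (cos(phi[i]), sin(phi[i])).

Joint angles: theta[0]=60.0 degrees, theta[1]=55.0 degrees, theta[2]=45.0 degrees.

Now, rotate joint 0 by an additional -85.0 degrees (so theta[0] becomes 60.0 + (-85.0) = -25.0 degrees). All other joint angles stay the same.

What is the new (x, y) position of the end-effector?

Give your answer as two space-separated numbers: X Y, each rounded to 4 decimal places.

Answer: 19.1844 9.2617

Derivation:
joint[0] = (0.0000, 0.0000)  (base)
link 0: phi[0] = -25 = -25 deg
  cos(-25 deg) = 0.9063, sin(-25 deg) = -0.4226
  joint[1] = (0.0000, 0.0000) + 11.5 * (0.9063, -0.4226) = (0.0000 + 10.4225, 0.0000 + -4.8601) = (10.4225, -4.8601)
link 1: phi[1] = -25 + 55 = 30 deg
  cos(30 deg) = 0.8660, sin(30 deg) = 0.5000
  joint[2] = (10.4225, -4.8601) + 6.8 * (0.8660, 0.5000) = (10.4225 + 5.8890, -4.8601 + 3.4000) = (16.3115, -1.4601)
link 2: phi[2] = -25 + 55 + 45 = 75 deg
  cos(75 deg) = 0.2588, sin(75 deg) = 0.9659
  joint[3] = (16.3115, -1.4601) + 11.1 * (0.2588, 0.9659) = (16.3115 + 2.8729, -1.4601 + 10.7218) = (19.1844, 9.2617)
End effector: (19.1844, 9.2617)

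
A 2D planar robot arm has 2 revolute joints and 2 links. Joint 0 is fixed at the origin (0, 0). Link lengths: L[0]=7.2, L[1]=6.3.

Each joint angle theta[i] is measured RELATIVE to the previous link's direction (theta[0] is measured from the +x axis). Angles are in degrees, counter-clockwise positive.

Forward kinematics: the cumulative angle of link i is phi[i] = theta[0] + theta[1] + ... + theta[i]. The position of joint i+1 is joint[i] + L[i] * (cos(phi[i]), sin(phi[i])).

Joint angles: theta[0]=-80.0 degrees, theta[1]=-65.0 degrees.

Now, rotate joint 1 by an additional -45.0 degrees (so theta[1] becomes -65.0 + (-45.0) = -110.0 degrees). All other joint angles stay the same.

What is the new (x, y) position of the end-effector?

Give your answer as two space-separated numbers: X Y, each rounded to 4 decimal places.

joint[0] = (0.0000, 0.0000)  (base)
link 0: phi[0] = -80 = -80 deg
  cos(-80 deg) = 0.1736, sin(-80 deg) = -0.9848
  joint[1] = (0.0000, 0.0000) + 7.2 * (0.1736, -0.9848) = (0.0000 + 1.2503, 0.0000 + -7.0906) = (1.2503, -7.0906)
link 1: phi[1] = -80 + -110 = -190 deg
  cos(-190 deg) = -0.9848, sin(-190 deg) = 0.1736
  joint[2] = (1.2503, -7.0906) + 6.3 * (-0.9848, 0.1736) = (1.2503 + -6.2043, -7.0906 + 1.0940) = (-4.9540, -5.9966)
End effector: (-4.9540, -5.9966)

Answer: -4.9540 -5.9966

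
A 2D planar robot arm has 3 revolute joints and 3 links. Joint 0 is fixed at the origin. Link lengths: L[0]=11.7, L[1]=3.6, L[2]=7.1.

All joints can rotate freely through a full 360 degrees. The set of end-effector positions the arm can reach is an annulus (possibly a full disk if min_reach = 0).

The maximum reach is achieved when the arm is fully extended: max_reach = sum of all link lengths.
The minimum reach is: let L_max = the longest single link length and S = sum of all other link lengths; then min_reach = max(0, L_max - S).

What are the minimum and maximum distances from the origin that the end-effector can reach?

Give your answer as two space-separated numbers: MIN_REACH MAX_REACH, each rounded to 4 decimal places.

Answer: 1.0000 22.4000

Derivation:
Link lengths: [11.7, 3.6, 7.1]
max_reach = 11.7 + 3.6 + 7.1 = 22.4
L_max = max([11.7, 3.6, 7.1]) = 11.7
S (sum of others) = 22.4 - 11.7 = 10.7
min_reach = max(0, 11.7 - 10.7) = max(0, 1) = 1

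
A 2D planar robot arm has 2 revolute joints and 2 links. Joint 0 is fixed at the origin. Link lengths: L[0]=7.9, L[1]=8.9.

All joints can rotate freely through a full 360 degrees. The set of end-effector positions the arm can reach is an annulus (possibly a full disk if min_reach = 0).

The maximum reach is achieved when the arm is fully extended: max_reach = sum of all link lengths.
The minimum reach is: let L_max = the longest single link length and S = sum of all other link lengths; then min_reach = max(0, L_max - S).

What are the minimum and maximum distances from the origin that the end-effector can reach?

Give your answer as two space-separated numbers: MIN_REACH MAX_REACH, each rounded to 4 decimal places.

Link lengths: [7.9, 8.9]
max_reach = 7.9 + 8.9 = 16.8
L_max = max([7.9, 8.9]) = 8.9
S (sum of others) = 16.8 - 8.9 = 7.9
min_reach = max(0, 8.9 - 7.9) = max(0, 1) = 1

Answer: 1.0000 16.8000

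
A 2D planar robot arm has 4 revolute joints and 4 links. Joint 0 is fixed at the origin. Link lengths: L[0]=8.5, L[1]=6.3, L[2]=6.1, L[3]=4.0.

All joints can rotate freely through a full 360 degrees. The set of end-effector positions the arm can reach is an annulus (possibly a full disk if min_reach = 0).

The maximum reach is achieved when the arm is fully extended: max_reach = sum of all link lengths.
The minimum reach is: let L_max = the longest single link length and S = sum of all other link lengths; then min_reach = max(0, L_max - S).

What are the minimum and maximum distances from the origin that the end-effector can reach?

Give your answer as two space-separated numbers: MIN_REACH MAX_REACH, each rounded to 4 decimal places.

Link lengths: [8.5, 6.3, 6.1, 4.0]
max_reach = 8.5 + 6.3 + 6.1 + 4 = 24.9
L_max = max([8.5, 6.3, 6.1, 4.0]) = 8.5
S (sum of others) = 24.9 - 8.5 = 16.4
min_reach = max(0, 8.5 - 16.4) = max(0, -7.9) = 0

Answer: 0.0000 24.9000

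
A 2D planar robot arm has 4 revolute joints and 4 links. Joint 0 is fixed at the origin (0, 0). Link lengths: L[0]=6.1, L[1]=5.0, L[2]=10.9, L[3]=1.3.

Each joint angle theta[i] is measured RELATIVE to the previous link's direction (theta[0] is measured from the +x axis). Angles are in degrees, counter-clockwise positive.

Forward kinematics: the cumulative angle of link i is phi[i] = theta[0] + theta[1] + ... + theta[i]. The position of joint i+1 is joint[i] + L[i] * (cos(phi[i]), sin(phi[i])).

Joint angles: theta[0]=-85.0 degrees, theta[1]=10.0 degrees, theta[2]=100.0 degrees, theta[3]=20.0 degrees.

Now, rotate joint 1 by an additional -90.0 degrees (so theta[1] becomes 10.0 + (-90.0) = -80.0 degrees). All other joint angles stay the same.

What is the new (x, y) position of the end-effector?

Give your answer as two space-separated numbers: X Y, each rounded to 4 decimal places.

Answer: 1.2278 -18.1689

Derivation:
joint[0] = (0.0000, 0.0000)  (base)
link 0: phi[0] = -85 = -85 deg
  cos(-85 deg) = 0.0872, sin(-85 deg) = -0.9962
  joint[1] = (0.0000, 0.0000) + 6.1 * (0.0872, -0.9962) = (0.0000 + 0.5317, 0.0000 + -6.0768) = (0.5317, -6.0768)
link 1: phi[1] = -85 + -80 = -165 deg
  cos(-165 deg) = -0.9659, sin(-165 deg) = -0.2588
  joint[2] = (0.5317, -6.0768) + 5 * (-0.9659, -0.2588) = (0.5317 + -4.8296, -6.0768 + -1.2941) = (-4.2980, -7.3709)
link 2: phi[2] = -85 + -80 + 100 = -65 deg
  cos(-65 deg) = 0.4226, sin(-65 deg) = -0.9063
  joint[3] = (-4.2980, -7.3709) + 10.9 * (0.4226, -0.9063) = (-4.2980 + 4.6065, -7.3709 + -9.8788) = (0.3086, -17.2496)
link 3: phi[3] = -85 + -80 + 100 + 20 = -45 deg
  cos(-45 deg) = 0.7071, sin(-45 deg) = -0.7071
  joint[4] = (0.3086, -17.2496) + 1.3 * (0.7071, -0.7071) = (0.3086 + 0.9192, -17.2496 + -0.9192) = (1.2278, -18.1689)
End effector: (1.2278, -18.1689)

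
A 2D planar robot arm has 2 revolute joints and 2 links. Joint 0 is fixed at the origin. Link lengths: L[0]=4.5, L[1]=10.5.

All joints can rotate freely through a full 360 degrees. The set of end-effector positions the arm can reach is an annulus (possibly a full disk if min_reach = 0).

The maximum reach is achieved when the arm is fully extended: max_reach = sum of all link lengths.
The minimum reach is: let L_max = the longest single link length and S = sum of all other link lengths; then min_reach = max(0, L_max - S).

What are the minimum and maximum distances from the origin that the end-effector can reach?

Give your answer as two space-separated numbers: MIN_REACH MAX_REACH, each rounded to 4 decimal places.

Link lengths: [4.5, 10.5]
max_reach = 4.5 + 10.5 = 15
L_max = max([4.5, 10.5]) = 10.5
S (sum of others) = 15 - 10.5 = 4.5
min_reach = max(0, 10.5 - 4.5) = max(0, 6) = 6

Answer: 6.0000 15.0000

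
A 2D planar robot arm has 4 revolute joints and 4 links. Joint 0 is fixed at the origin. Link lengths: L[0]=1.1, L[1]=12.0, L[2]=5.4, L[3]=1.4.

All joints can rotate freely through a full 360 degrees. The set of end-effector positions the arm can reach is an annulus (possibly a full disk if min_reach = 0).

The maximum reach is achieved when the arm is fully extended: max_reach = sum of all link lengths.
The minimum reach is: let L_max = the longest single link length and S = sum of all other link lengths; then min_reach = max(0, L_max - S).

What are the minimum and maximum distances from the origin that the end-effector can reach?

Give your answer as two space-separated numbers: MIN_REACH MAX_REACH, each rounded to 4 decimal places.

Answer: 4.1000 19.9000

Derivation:
Link lengths: [1.1, 12.0, 5.4, 1.4]
max_reach = 1.1 + 12 + 5.4 + 1.4 = 19.9
L_max = max([1.1, 12.0, 5.4, 1.4]) = 12
S (sum of others) = 19.9 - 12 = 7.9
min_reach = max(0, 12 - 7.9) = max(0, 4.1) = 4.1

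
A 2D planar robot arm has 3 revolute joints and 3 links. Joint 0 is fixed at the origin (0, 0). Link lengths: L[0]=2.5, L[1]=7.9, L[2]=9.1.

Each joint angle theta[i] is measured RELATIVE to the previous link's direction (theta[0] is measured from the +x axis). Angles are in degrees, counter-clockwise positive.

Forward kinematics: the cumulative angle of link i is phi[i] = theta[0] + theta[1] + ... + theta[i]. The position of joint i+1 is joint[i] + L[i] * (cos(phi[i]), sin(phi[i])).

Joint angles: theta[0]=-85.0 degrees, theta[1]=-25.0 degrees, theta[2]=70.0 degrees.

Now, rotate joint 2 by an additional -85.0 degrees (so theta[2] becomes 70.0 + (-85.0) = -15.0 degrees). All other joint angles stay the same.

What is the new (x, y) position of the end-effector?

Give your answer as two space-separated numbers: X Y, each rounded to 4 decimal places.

joint[0] = (0.0000, 0.0000)  (base)
link 0: phi[0] = -85 = -85 deg
  cos(-85 deg) = 0.0872, sin(-85 deg) = -0.9962
  joint[1] = (0.0000, 0.0000) + 2.5 * (0.0872, -0.9962) = (0.0000 + 0.2179, 0.0000 + -2.4905) = (0.2179, -2.4905)
link 1: phi[1] = -85 + -25 = -110 deg
  cos(-110 deg) = -0.3420, sin(-110 deg) = -0.9397
  joint[2] = (0.2179, -2.4905) + 7.9 * (-0.3420, -0.9397) = (0.2179 + -2.7020, -2.4905 + -7.4236) = (-2.4841, -9.9141)
link 2: phi[2] = -85 + -25 + -15 = -125 deg
  cos(-125 deg) = -0.5736, sin(-125 deg) = -0.8192
  joint[3] = (-2.4841, -9.9141) + 9.1 * (-0.5736, -0.8192) = (-2.4841 + -5.2195, -9.9141 + -7.4543) = (-7.7036, -17.3683)
End effector: (-7.7036, -17.3683)

Answer: -7.7036 -17.3683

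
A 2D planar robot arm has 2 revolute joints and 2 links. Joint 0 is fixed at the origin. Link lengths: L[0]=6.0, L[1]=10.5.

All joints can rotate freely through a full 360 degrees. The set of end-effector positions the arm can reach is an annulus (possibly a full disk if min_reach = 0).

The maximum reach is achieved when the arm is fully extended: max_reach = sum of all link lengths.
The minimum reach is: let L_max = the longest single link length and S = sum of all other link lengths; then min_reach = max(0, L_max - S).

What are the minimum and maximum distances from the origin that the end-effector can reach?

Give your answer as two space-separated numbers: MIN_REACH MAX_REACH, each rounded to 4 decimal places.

Answer: 4.5000 16.5000

Derivation:
Link lengths: [6.0, 10.5]
max_reach = 6 + 10.5 = 16.5
L_max = max([6.0, 10.5]) = 10.5
S (sum of others) = 16.5 - 10.5 = 6
min_reach = max(0, 10.5 - 6) = max(0, 4.5) = 4.5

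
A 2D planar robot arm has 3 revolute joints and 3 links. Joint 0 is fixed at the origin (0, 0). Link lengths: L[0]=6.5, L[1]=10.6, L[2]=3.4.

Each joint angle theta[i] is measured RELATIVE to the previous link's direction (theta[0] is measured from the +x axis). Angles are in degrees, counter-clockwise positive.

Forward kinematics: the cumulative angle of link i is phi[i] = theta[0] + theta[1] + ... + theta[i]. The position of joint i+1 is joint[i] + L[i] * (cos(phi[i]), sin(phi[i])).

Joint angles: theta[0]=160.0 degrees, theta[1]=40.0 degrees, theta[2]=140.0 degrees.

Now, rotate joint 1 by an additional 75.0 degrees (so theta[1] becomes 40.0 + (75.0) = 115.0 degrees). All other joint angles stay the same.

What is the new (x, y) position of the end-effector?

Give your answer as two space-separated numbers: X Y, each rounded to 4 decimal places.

joint[0] = (0.0000, 0.0000)  (base)
link 0: phi[0] = 160 = 160 deg
  cos(160 deg) = -0.9397, sin(160 deg) = 0.3420
  joint[1] = (0.0000, 0.0000) + 6.5 * (-0.9397, 0.3420) = (0.0000 + -6.1080, 0.0000 + 2.2231) = (-6.1080, 2.2231)
link 1: phi[1] = 160 + 115 = 275 deg
  cos(275 deg) = 0.0872, sin(275 deg) = -0.9962
  joint[2] = (-6.1080, 2.2231) + 10.6 * (0.0872, -0.9962) = (-6.1080 + 0.9239, 2.2231 + -10.5597) = (-5.1842, -8.3365)
link 2: phi[2] = 160 + 115 + 140 = 415 deg
  cos(415 deg) = 0.5736, sin(415 deg) = 0.8192
  joint[3] = (-5.1842, -8.3365) + 3.4 * (0.5736, 0.8192) = (-5.1842 + 1.9502, -8.3365 + 2.7851) = (-3.2340, -5.5514)
End effector: (-3.2340, -5.5514)

Answer: -3.2340 -5.5514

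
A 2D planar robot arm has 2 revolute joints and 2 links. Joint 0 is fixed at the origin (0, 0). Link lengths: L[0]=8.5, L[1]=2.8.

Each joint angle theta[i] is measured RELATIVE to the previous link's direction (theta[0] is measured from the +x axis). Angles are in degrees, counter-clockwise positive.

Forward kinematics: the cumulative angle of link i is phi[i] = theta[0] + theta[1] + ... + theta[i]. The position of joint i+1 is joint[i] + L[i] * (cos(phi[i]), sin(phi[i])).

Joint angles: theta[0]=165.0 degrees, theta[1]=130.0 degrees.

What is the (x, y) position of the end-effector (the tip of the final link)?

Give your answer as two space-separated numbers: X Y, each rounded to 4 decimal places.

joint[0] = (0.0000, 0.0000)  (base)
link 0: phi[0] = 165 = 165 deg
  cos(165 deg) = -0.9659, sin(165 deg) = 0.2588
  joint[1] = (0.0000, 0.0000) + 8.5 * (-0.9659, 0.2588) = (0.0000 + -8.2104, 0.0000 + 2.2000) = (-8.2104, 2.2000)
link 1: phi[1] = 165 + 130 = 295 deg
  cos(295 deg) = 0.4226, sin(295 deg) = -0.9063
  joint[2] = (-8.2104, 2.2000) + 2.8 * (0.4226, -0.9063) = (-8.2104 + 1.1833, 2.2000 + -2.5377) = (-7.0270, -0.3377)
End effector: (-7.0270, -0.3377)

Answer: -7.0270 -0.3377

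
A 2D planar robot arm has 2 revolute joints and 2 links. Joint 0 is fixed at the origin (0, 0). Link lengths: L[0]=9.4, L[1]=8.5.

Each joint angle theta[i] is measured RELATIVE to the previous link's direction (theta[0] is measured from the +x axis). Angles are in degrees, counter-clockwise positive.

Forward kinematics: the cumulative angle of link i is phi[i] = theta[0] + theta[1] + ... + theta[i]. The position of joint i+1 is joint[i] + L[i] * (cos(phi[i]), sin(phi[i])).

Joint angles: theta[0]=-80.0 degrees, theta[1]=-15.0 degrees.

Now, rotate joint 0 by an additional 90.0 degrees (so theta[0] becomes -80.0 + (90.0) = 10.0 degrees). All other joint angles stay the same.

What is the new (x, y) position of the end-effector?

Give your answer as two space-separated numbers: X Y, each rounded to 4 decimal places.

joint[0] = (0.0000, 0.0000)  (base)
link 0: phi[0] = 10 = 10 deg
  cos(10 deg) = 0.9848, sin(10 deg) = 0.1736
  joint[1] = (0.0000, 0.0000) + 9.4 * (0.9848, 0.1736) = (0.0000 + 9.2572, 0.0000 + 1.6323) = (9.2572, 1.6323)
link 1: phi[1] = 10 + -15 = -5 deg
  cos(-5 deg) = 0.9962, sin(-5 deg) = -0.0872
  joint[2] = (9.2572, 1.6323) + 8.5 * (0.9962, -0.0872) = (9.2572 + 8.4677, 1.6323 + -0.7408) = (17.7248, 0.8915)
End effector: (17.7248, 0.8915)

Answer: 17.7248 0.8915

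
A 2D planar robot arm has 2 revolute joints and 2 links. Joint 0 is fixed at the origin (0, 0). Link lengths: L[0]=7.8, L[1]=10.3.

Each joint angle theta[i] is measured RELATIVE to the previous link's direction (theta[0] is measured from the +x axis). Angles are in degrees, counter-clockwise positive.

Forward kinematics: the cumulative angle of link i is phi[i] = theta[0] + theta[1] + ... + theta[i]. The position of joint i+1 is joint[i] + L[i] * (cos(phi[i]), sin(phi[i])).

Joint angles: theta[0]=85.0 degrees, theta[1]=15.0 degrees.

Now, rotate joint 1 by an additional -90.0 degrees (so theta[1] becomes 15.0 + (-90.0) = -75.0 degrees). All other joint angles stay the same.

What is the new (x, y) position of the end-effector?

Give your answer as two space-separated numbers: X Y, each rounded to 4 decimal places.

joint[0] = (0.0000, 0.0000)  (base)
link 0: phi[0] = 85 = 85 deg
  cos(85 deg) = 0.0872, sin(85 deg) = 0.9962
  joint[1] = (0.0000, 0.0000) + 7.8 * (0.0872, 0.9962) = (0.0000 + 0.6798, 0.0000 + 7.7703) = (0.6798, 7.7703)
link 1: phi[1] = 85 + -75 = 10 deg
  cos(10 deg) = 0.9848, sin(10 deg) = 0.1736
  joint[2] = (0.6798, 7.7703) + 10.3 * (0.9848, 0.1736) = (0.6798 + 10.1435, 7.7703 + 1.7886) = (10.8233, 9.5589)
End effector: (10.8233, 9.5589)

Answer: 10.8233 9.5589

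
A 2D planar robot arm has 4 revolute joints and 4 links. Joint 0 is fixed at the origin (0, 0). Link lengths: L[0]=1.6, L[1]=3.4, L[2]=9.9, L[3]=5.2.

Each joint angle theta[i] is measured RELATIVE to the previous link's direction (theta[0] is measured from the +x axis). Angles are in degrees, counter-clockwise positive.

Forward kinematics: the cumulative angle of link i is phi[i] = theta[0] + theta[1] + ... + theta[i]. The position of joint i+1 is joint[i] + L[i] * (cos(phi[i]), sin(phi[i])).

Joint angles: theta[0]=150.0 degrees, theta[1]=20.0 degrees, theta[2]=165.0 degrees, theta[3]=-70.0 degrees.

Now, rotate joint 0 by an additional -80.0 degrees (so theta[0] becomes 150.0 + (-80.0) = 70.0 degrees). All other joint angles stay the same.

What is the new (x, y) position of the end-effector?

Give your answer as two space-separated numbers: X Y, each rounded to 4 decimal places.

Answer: -7.1953 -5.1124

Derivation:
joint[0] = (0.0000, 0.0000)  (base)
link 0: phi[0] = 70 = 70 deg
  cos(70 deg) = 0.3420, sin(70 deg) = 0.9397
  joint[1] = (0.0000, 0.0000) + 1.6 * (0.3420, 0.9397) = (0.0000 + 0.5472, 0.0000 + 1.5035) = (0.5472, 1.5035)
link 1: phi[1] = 70 + 20 = 90 deg
  cos(90 deg) = 0.0000, sin(90 deg) = 1.0000
  joint[2] = (0.5472, 1.5035) + 3.4 * (0.0000, 1.0000) = (0.5472 + 0.0000, 1.5035 + 3.4000) = (0.5472, 4.9035)
link 2: phi[2] = 70 + 20 + 165 = 255 deg
  cos(255 deg) = -0.2588, sin(255 deg) = -0.9659
  joint[3] = (0.5472, 4.9035) + 9.9 * (-0.2588, -0.9659) = (0.5472 + -2.5623, 4.9035 + -9.5627) = (-2.0151, -4.6592)
link 3: phi[3] = 70 + 20 + 165 + -70 = 185 deg
  cos(185 deg) = -0.9962, sin(185 deg) = -0.0872
  joint[4] = (-2.0151, -4.6592) + 5.2 * (-0.9962, -0.0872) = (-2.0151 + -5.1802, -4.6592 + -0.4532) = (-7.1953, -5.1124)
End effector: (-7.1953, -5.1124)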